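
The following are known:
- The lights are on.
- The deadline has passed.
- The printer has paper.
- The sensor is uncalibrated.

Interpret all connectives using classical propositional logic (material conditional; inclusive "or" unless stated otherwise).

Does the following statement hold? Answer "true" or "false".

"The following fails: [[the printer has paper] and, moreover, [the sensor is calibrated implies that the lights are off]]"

False

Let N = "the printer has paper" (T), L = "the sensor is calibrated" (F), V = "the lights are on" (T).
This is ¬(N ∧ (L → ¬V)).

¬V = ¬T = F
L → ¬V = F → F = T
N ∧ (L → ¬V) = T ∧ T = T
¬(N ∧ (L → ¬V)) = ¬T = F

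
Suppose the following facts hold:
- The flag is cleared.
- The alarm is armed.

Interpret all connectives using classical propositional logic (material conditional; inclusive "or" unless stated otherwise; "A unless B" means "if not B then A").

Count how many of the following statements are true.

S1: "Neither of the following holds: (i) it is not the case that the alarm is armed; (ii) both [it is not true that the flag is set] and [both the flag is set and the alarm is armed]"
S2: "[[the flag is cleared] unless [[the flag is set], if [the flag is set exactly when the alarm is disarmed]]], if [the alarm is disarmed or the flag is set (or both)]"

2

Let Q = "the alarm is armed" (T), P = "the flag is set" (F).

S1: In symbols: ~Q nor (~P & (P & Q))

~Q = ~T = F
~P = ~F = T
P & Q = F & T = F
~P & (P & Q) = T & F = F
~Q nor (~P & (P & Q)) = F nor F = T
Thus S1 is true.

S2: In symbols: (~Q | P) -> (~P | ((P <-> ~Q) -> P))

~Q = ~T = F
~Q | P = F | F = F
~P = ~F = T
~Q = ~T = F
P <-> ~Q = F <-> F = T
(P <-> ~Q) -> P = T -> F = F
~P | ((P <-> ~Q) -> P) = T | F = T
(~Q | P) -> (~P | ((P <-> ~Q) -> P)) = F -> T = T
So S2 is true.

2 of the 2 statements are true.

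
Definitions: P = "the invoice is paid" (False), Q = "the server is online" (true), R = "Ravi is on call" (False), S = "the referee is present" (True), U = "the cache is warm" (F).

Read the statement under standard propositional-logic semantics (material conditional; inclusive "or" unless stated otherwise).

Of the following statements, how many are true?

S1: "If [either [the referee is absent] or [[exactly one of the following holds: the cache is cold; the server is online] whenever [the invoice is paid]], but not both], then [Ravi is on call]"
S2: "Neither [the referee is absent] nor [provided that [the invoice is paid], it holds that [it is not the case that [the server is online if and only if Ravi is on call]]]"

S1: This is (¬S ⊕ (P → (¬U ⊕ Q))) → R.

¬S = ¬T = F
¬U = ¬F = T
¬U ⊕ Q = T ⊕ T = F
P → (¬U ⊕ Q) = F → F = T
¬S ⊕ (P → (¬U ⊕ Q)) = F ⊕ T = T
(¬S ⊕ (P → (¬U ⊕ Q))) → R = T → F = F
Thus S1 is false.

S2: In symbols: ¬S ↓ (P → ¬(Q ↔ R))

¬S = ¬T = F
Q ↔ R = T ↔ F = F
¬(Q ↔ R) = ¬F = T
P → ¬(Q ↔ R) = F → T = T
¬S ↓ (P → ¬(Q ↔ R)) = F ↓ T = F
So S2 is false.

0 of the 2 statements are true (none).

0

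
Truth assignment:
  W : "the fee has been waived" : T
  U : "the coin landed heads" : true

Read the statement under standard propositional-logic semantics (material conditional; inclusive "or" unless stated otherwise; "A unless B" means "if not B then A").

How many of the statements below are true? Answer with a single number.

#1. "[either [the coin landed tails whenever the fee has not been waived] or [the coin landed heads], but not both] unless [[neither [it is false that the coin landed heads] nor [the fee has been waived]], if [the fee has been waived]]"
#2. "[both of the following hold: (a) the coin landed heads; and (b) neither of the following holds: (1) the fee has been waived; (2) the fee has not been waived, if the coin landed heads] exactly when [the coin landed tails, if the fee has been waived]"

#1: In symbols: ((not W -> not U) xor U) or (W -> (not U nor W))

not W = not True = False
not U = not True = False
not W -> not U = False -> False = True
(not W -> not U) xor U = True xor True = False
not U = not True = False
not U nor W = False nor True = False
W -> (not U nor W) = True -> False = False
((not W -> not U) xor U) or (W -> (not U nor W)) = False or False = False
So #1 is false.

#2: Parsed as (U and (W nor (U -> not W))) iff (W -> not U)

not W = not True = False
U -> not W = True -> False = False
W nor (U -> not W) = True nor False = False
U and (W nor (U -> not W)) = True and False = False
not U = not True = False
W -> not U = True -> False = False
(U and (W nor (U -> not W))) iff (W -> not U) = False iff False = True
Hence #2 is true.

1 of the 2 statements is true (#2).

1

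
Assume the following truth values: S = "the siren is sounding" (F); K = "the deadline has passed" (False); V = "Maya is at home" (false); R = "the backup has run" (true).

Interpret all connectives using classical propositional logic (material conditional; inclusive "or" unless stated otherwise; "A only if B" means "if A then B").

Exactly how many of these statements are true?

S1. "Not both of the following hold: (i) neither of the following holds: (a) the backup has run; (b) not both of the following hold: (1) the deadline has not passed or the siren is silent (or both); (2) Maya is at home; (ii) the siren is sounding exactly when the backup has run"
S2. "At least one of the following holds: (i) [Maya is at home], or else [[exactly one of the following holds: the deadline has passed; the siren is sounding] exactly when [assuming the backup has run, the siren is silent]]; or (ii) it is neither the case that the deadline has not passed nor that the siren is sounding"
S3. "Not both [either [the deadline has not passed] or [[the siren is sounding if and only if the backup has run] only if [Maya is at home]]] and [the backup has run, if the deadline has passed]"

1

S1: This is (R nor ((~K | ~S) nand V)) nand (S <-> R).

~K = ~F = T
~S = ~F = T
~K | ~S = T | T = T
(~K | ~S) nand V = T nand F = T
R nor ((~K | ~S) nand V) = T nor T = F
S <-> R = F <-> T = F
(R nor ((~K | ~S) nand V)) nand (S <-> R) = F nand F = T
Hence S1 is true.

S2: This is (V | ((K xor S) <-> (R -> ~S))) | (~K nor S).

K xor S = F xor F = F
~S = ~F = T
R -> ~S = T -> T = T
(K xor S) <-> (R -> ~S) = F <-> T = F
V | ((K xor S) <-> (R -> ~S)) = F | F = F
~K = ~F = T
~K nor S = T nor F = F
(V | ((K xor S) <-> (R -> ~S))) | (~K nor S) = F | F = F
So S2 is false.

S3: Formalization: (~K | ((S <-> R) -> V)) nand (K -> R)

~K = ~F = T
S <-> R = F <-> T = F
(S <-> R) -> V = F -> F = T
~K | ((S <-> R) -> V) = T | T = T
K -> R = F -> T = T
(~K | ((S <-> R) -> V)) nand (K -> R) = T nand T = F
So S3 is false.

1 of the 3 statements is true.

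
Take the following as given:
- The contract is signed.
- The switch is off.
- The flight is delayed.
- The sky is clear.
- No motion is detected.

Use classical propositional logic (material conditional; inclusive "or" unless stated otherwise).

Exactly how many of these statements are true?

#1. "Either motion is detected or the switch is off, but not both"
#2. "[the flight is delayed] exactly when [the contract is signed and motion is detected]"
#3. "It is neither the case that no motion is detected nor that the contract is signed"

1

Let U = "motion is detected" (False), Q = "the switch is on" (False), R = "the flight is delayed" (True), P = "the contract is signed" (True).

#1: Formalization: U xor not Q

not Q = not False = True
U xor not Q = False xor True = True
Thus #1 is true.

#2: Parsed as R iff (P and U)

P and U = True and False = False
R iff (P and U) = True iff False = False
Thus #2 is false.

#3: In symbols: not U nor P

not U = not False = True
not U nor P = True nor True = False
Hence #3 is false.

Count: 1.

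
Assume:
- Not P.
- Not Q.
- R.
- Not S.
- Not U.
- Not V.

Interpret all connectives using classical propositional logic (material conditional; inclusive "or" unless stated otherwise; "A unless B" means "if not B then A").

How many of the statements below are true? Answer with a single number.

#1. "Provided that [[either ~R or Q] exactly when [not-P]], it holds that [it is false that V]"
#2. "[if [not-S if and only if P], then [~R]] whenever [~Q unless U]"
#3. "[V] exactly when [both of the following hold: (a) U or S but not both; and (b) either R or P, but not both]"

3

#1: Parsed as ((not R or Q) iff not P) -> not V

not R = not True = False
not R or Q = False or False = False
not P = not False = True
(not R or Q) iff not P = False iff True = False
not V = not False = True
((not R or Q) iff not P) -> not V = False -> True = True
Thus #1 is true.

#2: Formalization: (not Q or U) -> ((not S iff P) -> not R)

not Q = not False = True
not Q or U = True or False = True
not S = not False = True
not S iff P = True iff False = False
not R = not True = False
(not S iff P) -> not R = False -> False = True
(not Q or U) -> ((not S iff P) -> not R) = True -> True = True
Hence #2 is true.

#3: In symbols: V iff ((U xor S) and (R xor P))

U xor S = False xor False = False
R xor P = True xor False = True
(U xor S) and (R xor P) = False and True = False
V iff ((U xor S) and (R xor P)) = False iff False = True
So #3 is true.

3 of the 3 statements are true (#1, #2, #3).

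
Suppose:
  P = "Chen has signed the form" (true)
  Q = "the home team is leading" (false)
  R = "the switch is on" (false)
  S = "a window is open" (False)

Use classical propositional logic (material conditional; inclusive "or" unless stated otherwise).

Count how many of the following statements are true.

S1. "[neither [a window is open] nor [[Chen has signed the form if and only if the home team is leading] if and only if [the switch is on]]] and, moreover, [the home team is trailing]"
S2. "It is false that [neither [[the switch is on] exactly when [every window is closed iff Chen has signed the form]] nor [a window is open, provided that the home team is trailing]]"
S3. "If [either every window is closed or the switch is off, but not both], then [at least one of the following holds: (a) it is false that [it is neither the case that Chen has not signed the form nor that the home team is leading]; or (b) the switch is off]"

S1: In symbols: (S ↓ ((P ↔ Q) ↔ R)) ∧ ¬Q

P ↔ Q = T ↔ F = F
(P ↔ Q) ↔ R = F ↔ F = T
S ↓ ((P ↔ Q) ↔ R) = F ↓ T = F
¬Q = ¬F = T
(S ↓ ((P ↔ Q) ↔ R)) ∧ ¬Q = F ∧ T = F
Hence S1 is false.

S2: In symbols: ¬((R ↔ (¬S ↔ P)) ↓ (¬Q → S))

¬S = ¬F = T
¬S ↔ P = T ↔ T = T
R ↔ (¬S ↔ P) = F ↔ T = F
¬Q = ¬F = T
¬Q → S = T → F = F
(R ↔ (¬S ↔ P)) ↓ (¬Q → S) = F ↓ F = T
¬((R ↔ (¬S ↔ P)) ↓ (¬Q → S)) = ¬T = F
Hence S2 is false.

S3: This is (¬S ⊕ ¬R) → (¬(¬P ↓ Q) ∨ ¬R).

¬S = ¬F = T
¬R = ¬F = T
¬S ⊕ ¬R = T ⊕ T = F
¬P = ¬T = F
¬P ↓ Q = F ↓ F = T
¬(¬P ↓ Q) = ¬T = F
¬R = ¬F = T
¬(¬P ↓ Q) ∨ ¬R = F ∨ T = T
(¬S ⊕ ¬R) → (¬(¬P ↓ Q) ∨ ¬R) = F → T = T
Hence S3 is true.

Count: 1.

1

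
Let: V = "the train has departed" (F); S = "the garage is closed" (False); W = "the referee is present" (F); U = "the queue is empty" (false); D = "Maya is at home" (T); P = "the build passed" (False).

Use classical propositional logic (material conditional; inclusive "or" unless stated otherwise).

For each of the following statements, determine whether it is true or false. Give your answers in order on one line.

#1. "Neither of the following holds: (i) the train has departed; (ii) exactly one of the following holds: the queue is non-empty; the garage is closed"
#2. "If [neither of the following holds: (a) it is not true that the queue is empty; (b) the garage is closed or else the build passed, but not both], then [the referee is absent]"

#1 False / #2 True

#1: This is V nor (not U xor S).

not U = not False = True
not U xor S = True xor False = True
V nor (not U xor S) = False nor True = False
So #1 is false.

#2: Parsed as (not U nor (S xor P)) -> not W

not U = not False = True
S xor P = False xor False = False
not U nor (S xor P) = True nor False = False
not W = not False = True
(not U nor (S xor P)) -> not W = False -> True = True
Thus #2 is true.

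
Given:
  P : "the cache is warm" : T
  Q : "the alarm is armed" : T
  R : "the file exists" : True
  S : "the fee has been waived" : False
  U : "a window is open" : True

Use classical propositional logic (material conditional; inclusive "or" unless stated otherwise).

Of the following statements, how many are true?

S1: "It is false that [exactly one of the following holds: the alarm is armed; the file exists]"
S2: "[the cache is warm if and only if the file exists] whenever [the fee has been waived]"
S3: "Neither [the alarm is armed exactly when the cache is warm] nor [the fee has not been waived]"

S1: In symbols: ¬(Q ⊕ R)

Q ⊕ R = T ⊕ T = F
¬(Q ⊕ R) = ¬F = T
So S1 is true.

S2: Formalization: S → (P ↔ R)

P ↔ R = T ↔ T = T
S → (P ↔ R) = F → T = T
So S2 is true.

S3: This is (Q ↔ P) ↓ ¬S.

Q ↔ P = T ↔ T = T
¬S = ¬F = T
(Q ↔ P) ↓ ¬S = T ↓ T = F
So S3 is false.

Count: 2.

2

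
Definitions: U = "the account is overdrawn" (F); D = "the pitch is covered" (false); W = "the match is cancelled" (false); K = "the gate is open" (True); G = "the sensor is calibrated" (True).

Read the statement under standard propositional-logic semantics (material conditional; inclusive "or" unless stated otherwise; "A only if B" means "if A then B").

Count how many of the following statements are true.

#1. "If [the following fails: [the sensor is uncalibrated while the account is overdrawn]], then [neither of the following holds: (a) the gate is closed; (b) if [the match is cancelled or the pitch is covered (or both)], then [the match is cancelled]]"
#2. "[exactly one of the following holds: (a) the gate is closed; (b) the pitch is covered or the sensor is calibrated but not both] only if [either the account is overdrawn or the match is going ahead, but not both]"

#1: This is not (not G and U) -> (not K nor ((W or D) -> W)).

not G = not True = False
not G and U = False and False = False
not (not G and U) = not False = True
not K = not True = False
W or D = False or False = False
(W or D) -> W = False -> False = True
not K nor ((W or D) -> W) = False nor True = False
not (not G and U) -> (not K nor ((W or D) -> W)) = True -> False = False
Hence #1 is false.

#2: In symbols: (not K xor (D xor G)) -> (U xor not W)

not K = not True = False
D xor G = False xor True = True
not K xor (D xor G) = False xor True = True
not W = not False = True
U xor not W = False xor True = True
(not K xor (D xor G)) -> (U xor not W) = True -> True = True
Hence #2 is true.

Count: 1.

1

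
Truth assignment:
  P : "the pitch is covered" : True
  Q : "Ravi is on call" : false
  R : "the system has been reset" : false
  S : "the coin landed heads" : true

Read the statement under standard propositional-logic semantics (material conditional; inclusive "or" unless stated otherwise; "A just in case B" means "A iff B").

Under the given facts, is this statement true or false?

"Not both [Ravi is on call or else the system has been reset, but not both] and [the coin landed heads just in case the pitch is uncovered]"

True

Values: Q=F, R=F, S=T, P=T.
This is (Q xor R) nand (S <-> ~P).

Q xor R = F xor F = F
~P = ~T = F
S <-> ~P = T <-> F = F
(Q xor R) nand (S <-> ~P) = F nand F = T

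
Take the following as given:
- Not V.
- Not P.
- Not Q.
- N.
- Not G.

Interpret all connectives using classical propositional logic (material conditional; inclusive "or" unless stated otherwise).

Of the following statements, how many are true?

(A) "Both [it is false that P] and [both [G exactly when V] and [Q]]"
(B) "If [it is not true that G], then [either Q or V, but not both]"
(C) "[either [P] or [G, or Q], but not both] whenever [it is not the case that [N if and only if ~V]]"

(A): Parsed as not P and ((G iff V) and Q)

not P = not False = True
G iff V = False iff False = True
(G iff V) and Q = True and False = False
not P and ((G iff V) and Q) = True and False = False
Thus (A) is false.

(B): In symbols: not G -> (Q xor V)

not G = not False = True
Q xor V = False xor False = False
not G -> (Q xor V) = True -> False = False
So (B) is false.

(C): Formalization: not (N iff not V) -> (P xor (G or Q))

not V = not False = True
N iff not V = True iff True = True
not (N iff not V) = not True = False
G or Q = False or False = False
P xor (G or Q) = False xor False = False
not (N iff not V) -> (P xor (G or Q)) = False -> False = True
Thus (C) is true.

1 of the 3 statements is true ((C)).

1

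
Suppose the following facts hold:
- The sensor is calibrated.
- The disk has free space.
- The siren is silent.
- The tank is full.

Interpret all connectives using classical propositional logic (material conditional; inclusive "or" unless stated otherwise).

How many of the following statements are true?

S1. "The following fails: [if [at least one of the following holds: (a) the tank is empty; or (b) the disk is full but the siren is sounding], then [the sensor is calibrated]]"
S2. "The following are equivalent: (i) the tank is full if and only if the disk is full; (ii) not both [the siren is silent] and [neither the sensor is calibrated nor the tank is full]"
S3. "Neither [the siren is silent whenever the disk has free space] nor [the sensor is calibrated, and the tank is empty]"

Let S = "the tank is full" (T), Q = "the disk is full" (F), R = "the siren is sounding" (F), P = "the sensor is calibrated" (T).

S1: This is ¬((¬S ∨ (Q ∧ R)) → P).

¬S = ¬T = F
Q ∧ R = F ∧ F = F
¬S ∨ (Q ∧ R) = F ∨ F = F
(¬S ∨ (Q ∧ R)) → P = F → T = T
¬((¬S ∨ (Q ∧ R)) → P) = ¬T = F
Thus S1 is false.

S2: Parsed as (S ↔ Q) ↔ (¬R ↑ (P ↓ S))

S ↔ Q = T ↔ F = F
¬R = ¬F = T
P ↓ S = T ↓ T = F
¬R ↑ (P ↓ S) = T ↑ F = T
(S ↔ Q) ↔ (¬R ↑ (P ↓ S)) = F ↔ T = F
So S2 is false.

S3: In symbols: (¬Q → ¬R) ↓ (P ∧ ¬S)

¬Q = ¬F = T
¬R = ¬F = T
¬Q → ¬R = T → T = T
¬S = ¬T = F
P ∧ ¬S = T ∧ F = F
(¬Q → ¬R) ↓ (P ∧ ¬S) = T ↓ F = F
So S3 is false.

0 of the 3 statements are true (none).

0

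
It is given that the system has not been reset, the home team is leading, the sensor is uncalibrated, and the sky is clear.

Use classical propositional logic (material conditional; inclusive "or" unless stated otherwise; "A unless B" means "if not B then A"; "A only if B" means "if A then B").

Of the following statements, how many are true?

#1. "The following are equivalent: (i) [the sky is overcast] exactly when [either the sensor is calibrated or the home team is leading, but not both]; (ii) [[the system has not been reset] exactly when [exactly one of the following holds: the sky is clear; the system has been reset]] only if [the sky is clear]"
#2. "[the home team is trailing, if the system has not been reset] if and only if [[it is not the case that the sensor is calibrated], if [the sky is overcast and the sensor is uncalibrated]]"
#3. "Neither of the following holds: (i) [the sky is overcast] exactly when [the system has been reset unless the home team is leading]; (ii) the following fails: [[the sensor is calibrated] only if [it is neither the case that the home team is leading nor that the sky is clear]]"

Let L = "the sky is overcast" (F), D = "the sensor is calibrated" (F), R = "the home team is leading" (T), U = "the system has been reset" (F).

#1: Parsed as (L ↔ (D ⊕ R)) ↔ ((¬U ↔ (¬L ⊕ U)) → ¬L)

D ⊕ R = F ⊕ T = T
L ↔ (D ⊕ R) = F ↔ T = F
¬U = ¬F = T
¬L = ¬F = T
¬L ⊕ U = T ⊕ F = T
¬U ↔ (¬L ⊕ U) = T ↔ T = T
¬L = ¬F = T
(¬U ↔ (¬L ⊕ U)) → ¬L = T → T = T
(L ↔ (D ⊕ R)) ↔ ((¬U ↔ (¬L ⊕ U)) → ¬L) = F ↔ T = F
So #1 is false.

#2: In symbols: (¬U → ¬R) ↔ ((L ∧ ¬D) → ¬D)

¬U = ¬F = T
¬R = ¬T = F
¬U → ¬R = T → F = F
¬D = ¬F = T
L ∧ ¬D = F ∧ T = F
¬D = ¬F = T
(L ∧ ¬D) → ¬D = F → T = T
(¬U → ¬R) ↔ ((L ∧ ¬D) → ¬D) = F ↔ T = F
So #2 is false.

#3: Parsed as (L ↔ (U ∨ R)) ↓ ¬(D → (R ↓ ¬L))

U ∨ R = F ∨ T = T
L ↔ (U ∨ R) = F ↔ T = F
¬L = ¬F = T
R ↓ ¬L = T ↓ T = F
D → (R ↓ ¬L) = F → F = T
¬(D → (R ↓ ¬L)) = ¬T = F
(L ↔ (U ∨ R)) ↓ ¬(D → (R ↓ ¬L)) = F ↓ F = T
So #3 is true.

Count: 1.

1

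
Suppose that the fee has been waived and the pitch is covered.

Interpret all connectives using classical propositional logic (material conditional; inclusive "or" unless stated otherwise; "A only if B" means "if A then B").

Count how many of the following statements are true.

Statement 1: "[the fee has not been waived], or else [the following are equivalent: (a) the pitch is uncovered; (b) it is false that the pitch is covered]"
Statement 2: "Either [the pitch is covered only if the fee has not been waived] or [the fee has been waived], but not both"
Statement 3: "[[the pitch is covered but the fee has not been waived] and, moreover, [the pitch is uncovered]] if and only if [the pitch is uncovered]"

3

Let M = "the fee has been waived" (T), S = "the pitch is covered" (T).

Statement 1: Formalization: ~M | (~S <-> ~S)

~M = ~T = F
~S = ~T = F
~S = ~T = F
~S <-> ~S = F <-> F = T
~M | (~S <-> ~S) = F | T = T
Thus Statement 1 is true.

Statement 2: Formalization: (S -> ~M) xor M

~M = ~T = F
S -> ~M = T -> F = F
(S -> ~M) xor M = F xor T = T
So Statement 2 is true.

Statement 3: Formalization: ((S & ~M) & ~S) <-> ~S

~M = ~T = F
S & ~M = T & F = F
~S = ~T = F
(S & ~M) & ~S = F & F = F
~S = ~T = F
((S & ~M) & ~S) <-> ~S = F <-> F = T
Thus Statement 3 is true.

3 of the 3 statements are true.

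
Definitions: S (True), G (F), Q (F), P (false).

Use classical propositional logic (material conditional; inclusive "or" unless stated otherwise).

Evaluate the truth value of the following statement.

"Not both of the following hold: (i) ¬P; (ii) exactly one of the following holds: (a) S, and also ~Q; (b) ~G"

In symbols: ~P nand ((S & ~Q) xor ~G)

~P = ~F = T
~Q = ~F = T
S & ~Q = T & T = T
~G = ~F = T
(S & ~Q) xor ~G = T xor T = F
~P nand ((S & ~Q) xor ~G) = T nand F = T

True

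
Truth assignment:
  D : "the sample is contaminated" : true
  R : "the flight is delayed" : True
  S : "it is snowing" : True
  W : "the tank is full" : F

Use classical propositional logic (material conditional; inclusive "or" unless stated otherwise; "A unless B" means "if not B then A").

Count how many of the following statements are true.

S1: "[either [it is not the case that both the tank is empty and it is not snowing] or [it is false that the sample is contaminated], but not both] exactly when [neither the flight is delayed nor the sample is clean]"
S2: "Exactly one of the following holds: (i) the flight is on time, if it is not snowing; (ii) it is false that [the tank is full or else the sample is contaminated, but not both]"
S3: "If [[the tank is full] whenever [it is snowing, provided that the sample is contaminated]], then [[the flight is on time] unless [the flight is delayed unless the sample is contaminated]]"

2

S1: This is ((¬W ↑ ¬S) ⊕ ¬D) ↔ (R ↓ ¬D).

¬W = ¬F = T
¬S = ¬T = F
¬W ↑ ¬S = T ↑ F = T
¬D = ¬T = F
(¬W ↑ ¬S) ⊕ ¬D = T ⊕ F = T
¬D = ¬T = F
R ↓ ¬D = T ↓ F = F
((¬W ↑ ¬S) ⊕ ¬D) ↔ (R ↓ ¬D) = T ↔ F = F
So S1 is false.

S2: In symbols: (¬S → ¬R) ⊕ ¬(W ⊕ D)

¬S = ¬T = F
¬R = ¬T = F
¬S → ¬R = F → F = T
W ⊕ D = F ⊕ T = T
¬(W ⊕ D) = ¬T = F
(¬S → ¬R) ⊕ ¬(W ⊕ D) = T ⊕ F = T
So S2 is true.

S3: Formalization: ((D → S) → W) → (¬R ∨ (R ∨ D))

D → S = T → T = T
(D → S) → W = T → F = F
¬R = ¬T = F
R ∨ D = T ∨ T = T
¬R ∨ (R ∨ D) = F ∨ T = T
((D → S) → W) → (¬R ∨ (R ∨ D)) = F → T = T
Thus S3 is true.

Count: 2.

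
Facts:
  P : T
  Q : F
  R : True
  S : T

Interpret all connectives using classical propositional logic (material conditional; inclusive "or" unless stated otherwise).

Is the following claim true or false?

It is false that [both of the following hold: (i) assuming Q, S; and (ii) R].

Parsed as ¬((Q → S) ∧ R)

Q → S = F → T = T
(Q → S) ∧ R = T ∧ T = T
¬((Q → S) ∧ R) = ¬T = F

false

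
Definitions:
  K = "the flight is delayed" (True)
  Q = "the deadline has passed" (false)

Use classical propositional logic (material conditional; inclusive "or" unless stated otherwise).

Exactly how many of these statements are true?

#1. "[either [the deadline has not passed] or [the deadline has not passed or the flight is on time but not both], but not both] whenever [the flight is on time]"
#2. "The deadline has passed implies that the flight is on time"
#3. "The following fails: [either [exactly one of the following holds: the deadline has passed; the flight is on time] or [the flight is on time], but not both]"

#1: This is ~K -> (~Q xor (~Q xor ~K)).

~K = ~T = F
~Q = ~F = T
~Q = ~F = T
~K = ~T = F
~Q xor ~K = T xor F = T
~Q xor (~Q xor ~K) = T xor T = F
~K -> (~Q xor (~Q xor ~K)) = F -> F = T
Hence #1 is true.

#2: This is Q -> ~K.

~K = ~T = F
Q -> ~K = F -> F = T
So #2 is true.

#3: This is ~((Q xor ~K) xor ~K).

~K = ~T = F
Q xor ~K = F xor F = F
~K = ~T = F
(Q xor ~K) xor ~K = F xor F = F
~((Q xor ~K) xor ~K) = ~F = T
Thus #3 is true.

3 of the 3 statements are true (#1, #2, #3).

3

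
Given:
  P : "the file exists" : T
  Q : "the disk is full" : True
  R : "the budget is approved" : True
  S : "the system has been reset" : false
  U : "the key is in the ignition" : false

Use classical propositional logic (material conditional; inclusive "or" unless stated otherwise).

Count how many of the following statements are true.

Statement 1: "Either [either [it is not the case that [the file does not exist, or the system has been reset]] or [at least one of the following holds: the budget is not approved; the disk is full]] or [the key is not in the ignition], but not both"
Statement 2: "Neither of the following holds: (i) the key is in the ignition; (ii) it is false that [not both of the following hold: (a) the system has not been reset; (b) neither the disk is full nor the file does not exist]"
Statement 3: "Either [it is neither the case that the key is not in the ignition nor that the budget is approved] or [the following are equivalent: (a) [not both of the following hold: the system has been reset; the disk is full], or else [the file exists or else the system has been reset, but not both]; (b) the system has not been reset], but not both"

2

Statement 1: This is (not (not P or S) or (not R or Q)) xor not U.

not P = not True = False
not P or S = False or False = False
not (not P or S) = not False = True
not R = not True = False
not R or Q = False or True = True
not (not P or S) or (not R or Q) = True or True = True
not U = not False = True
(not (not P or S) or (not R or Q)) xor not U = True xor True = False
So Statement 1 is false.

Statement 2: In symbols: U nor not (not S nand (Q nor not P))

not S = not False = True
not P = not True = False
Q nor not P = True nor False = False
not S nand (Q nor not P) = True nand False = True
not (not S nand (Q nor not P)) = not True = False
U nor not (not S nand (Q nor not P)) = False nor False = True
So Statement 2 is true.

Statement 3: Parsed as (not U nor R) xor (((S nand Q) or (P xor S)) iff not S)

not U = not False = True
not U nor R = True nor True = False
S nand Q = False nand True = True
P xor S = True xor False = True
(S nand Q) or (P xor S) = True or True = True
not S = not False = True
((S nand Q) or (P xor S)) iff not S = True iff True = True
(not U nor R) xor (((S nand Q) or (P xor S)) iff not S) = False xor True = True
So Statement 3 is true.

Count: 2.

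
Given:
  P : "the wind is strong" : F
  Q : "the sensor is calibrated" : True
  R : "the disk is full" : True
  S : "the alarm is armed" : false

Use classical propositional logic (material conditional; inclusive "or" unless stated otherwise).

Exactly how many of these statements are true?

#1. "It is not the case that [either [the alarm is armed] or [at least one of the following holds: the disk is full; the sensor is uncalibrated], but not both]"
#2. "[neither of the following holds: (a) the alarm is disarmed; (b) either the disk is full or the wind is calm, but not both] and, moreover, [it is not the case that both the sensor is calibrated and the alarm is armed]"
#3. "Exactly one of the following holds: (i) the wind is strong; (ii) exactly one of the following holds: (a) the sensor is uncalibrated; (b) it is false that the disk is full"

#1: Parsed as ¬(S ⊕ (R ∨ ¬Q))

¬Q = ¬T = F
R ∨ ¬Q = T ∨ F = T
S ⊕ (R ∨ ¬Q) = F ⊕ T = T
¬(S ⊕ (R ∨ ¬Q)) = ¬T = F
So #1 is false.

#2: In symbols: (¬S ↓ (R ⊕ ¬P)) ∧ (Q ↑ S)

¬S = ¬F = T
¬P = ¬F = T
R ⊕ ¬P = T ⊕ T = F
¬S ↓ (R ⊕ ¬P) = T ↓ F = F
Q ↑ S = T ↑ F = T
(¬S ↓ (R ⊕ ¬P)) ∧ (Q ↑ S) = F ∧ T = F
So #2 is false.

#3: Formalization: P ⊕ (¬Q ⊕ ¬R)

¬Q = ¬T = F
¬R = ¬T = F
¬Q ⊕ ¬R = F ⊕ F = F
P ⊕ (¬Q ⊕ ¬R) = F ⊕ F = F
So #3 is false.

Count: 0.

0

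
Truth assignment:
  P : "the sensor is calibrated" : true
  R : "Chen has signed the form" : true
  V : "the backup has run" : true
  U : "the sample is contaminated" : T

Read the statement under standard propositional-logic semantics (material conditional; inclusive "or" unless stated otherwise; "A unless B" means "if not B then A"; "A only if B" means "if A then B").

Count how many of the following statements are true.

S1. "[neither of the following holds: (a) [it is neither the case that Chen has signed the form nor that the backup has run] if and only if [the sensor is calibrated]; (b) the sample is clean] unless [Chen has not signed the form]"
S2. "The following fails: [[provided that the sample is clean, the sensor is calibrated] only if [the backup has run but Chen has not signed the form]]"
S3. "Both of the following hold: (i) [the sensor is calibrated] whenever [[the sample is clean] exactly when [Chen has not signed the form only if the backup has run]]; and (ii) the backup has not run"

S1: Formalization: (((R nor V) <-> P) nor ~U) | ~R

R nor V = T nor T = F
(R nor V) <-> P = F <-> T = F
~U = ~T = F
((R nor V) <-> P) nor ~U = F nor F = T
~R = ~T = F
(((R nor V) <-> P) nor ~U) | ~R = T | F = T
Thus S1 is true.

S2: Formalization: ~((~U -> P) -> (V & ~R))

~U = ~T = F
~U -> P = F -> T = T
~R = ~T = F
V & ~R = T & F = F
(~U -> P) -> (V & ~R) = T -> F = F
~((~U -> P) -> (V & ~R)) = ~F = T
Thus S2 is true.

S3: Parsed as ((~U <-> (~R -> V)) -> P) & ~V

~U = ~T = F
~R = ~T = F
~R -> V = F -> T = T
~U <-> (~R -> V) = F <-> T = F
(~U <-> (~R -> V)) -> P = F -> T = T
~V = ~T = F
((~U <-> (~R -> V)) -> P) & ~V = T & F = F
So S3 is false.

Count: 2.

2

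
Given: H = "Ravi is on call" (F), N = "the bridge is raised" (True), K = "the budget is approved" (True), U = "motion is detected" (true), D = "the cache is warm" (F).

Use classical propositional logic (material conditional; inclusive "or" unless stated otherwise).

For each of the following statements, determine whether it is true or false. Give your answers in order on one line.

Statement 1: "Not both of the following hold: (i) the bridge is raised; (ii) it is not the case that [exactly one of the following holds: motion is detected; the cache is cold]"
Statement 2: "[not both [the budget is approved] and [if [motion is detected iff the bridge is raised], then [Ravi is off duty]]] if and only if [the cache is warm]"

Statement 1: Formalization: N nand ~(U xor ~D)

~D = ~F = T
U xor ~D = T xor T = F
~(U xor ~D) = ~F = T
N nand ~(U xor ~D) = T nand T = F
Thus Statement 1 is false.

Statement 2: Formalization: (K nand ((U <-> N) -> ~H)) <-> D

U <-> N = T <-> T = T
~H = ~F = T
(U <-> N) -> ~H = T -> T = T
K nand ((U <-> N) -> ~H) = T nand T = F
(K nand ((U <-> N) -> ~H)) <-> D = F <-> F = T
Hence Statement 2 is true.

Statement 1 False / Statement 2 True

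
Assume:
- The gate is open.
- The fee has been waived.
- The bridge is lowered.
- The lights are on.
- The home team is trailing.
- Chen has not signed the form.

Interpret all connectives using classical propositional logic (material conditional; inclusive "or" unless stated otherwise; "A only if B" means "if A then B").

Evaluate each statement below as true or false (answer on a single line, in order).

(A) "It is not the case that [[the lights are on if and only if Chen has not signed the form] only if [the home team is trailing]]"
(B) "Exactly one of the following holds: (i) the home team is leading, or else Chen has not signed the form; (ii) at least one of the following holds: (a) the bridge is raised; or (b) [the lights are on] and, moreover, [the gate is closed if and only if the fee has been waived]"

(A) F; (B) T

Let S = "the lights are on" (T), V = "Chen has signed the form" (F), U = "the home team is leading" (F), R = "the bridge is raised" (F), P = "the gate is open" (T), Q = "the fee has been waived" (T).

(A): This is ¬((S ↔ ¬V) → ¬U).

¬V = ¬F = T
S ↔ ¬V = T ↔ T = T
¬U = ¬F = T
(S ↔ ¬V) → ¬U = T → T = T
¬((S ↔ ¬V) → ¬U) = ¬T = F
So (A) is false.

(B): Formalization: (U ∨ ¬V) ⊕ (R ∨ (S ∧ (¬P ↔ Q)))

¬V = ¬F = T
U ∨ ¬V = F ∨ T = T
¬P = ¬T = F
¬P ↔ Q = F ↔ T = F
S ∧ (¬P ↔ Q) = T ∧ F = F
R ∨ (S ∧ (¬P ↔ Q)) = F ∨ F = F
(U ∨ ¬V) ⊕ (R ∨ (S ∧ (¬P ↔ Q))) = T ⊕ F = T
Hence (B) is true.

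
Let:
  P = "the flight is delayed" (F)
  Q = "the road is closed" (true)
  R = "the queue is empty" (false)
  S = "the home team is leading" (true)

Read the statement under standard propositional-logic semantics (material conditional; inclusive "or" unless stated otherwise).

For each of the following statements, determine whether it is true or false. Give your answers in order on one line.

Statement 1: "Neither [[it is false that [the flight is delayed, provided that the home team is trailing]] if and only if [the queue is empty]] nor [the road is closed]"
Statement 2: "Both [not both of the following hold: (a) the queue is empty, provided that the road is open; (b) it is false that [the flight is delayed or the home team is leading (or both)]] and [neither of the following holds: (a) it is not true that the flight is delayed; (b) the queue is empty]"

Statement 1 False; Statement 2 False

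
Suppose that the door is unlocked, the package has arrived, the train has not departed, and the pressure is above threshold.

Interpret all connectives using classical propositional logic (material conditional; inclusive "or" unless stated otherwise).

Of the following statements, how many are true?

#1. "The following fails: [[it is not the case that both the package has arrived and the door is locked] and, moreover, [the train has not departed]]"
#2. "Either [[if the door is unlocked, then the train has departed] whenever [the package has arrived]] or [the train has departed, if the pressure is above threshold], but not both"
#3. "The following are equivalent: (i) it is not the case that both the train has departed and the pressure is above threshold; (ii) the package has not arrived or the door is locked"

0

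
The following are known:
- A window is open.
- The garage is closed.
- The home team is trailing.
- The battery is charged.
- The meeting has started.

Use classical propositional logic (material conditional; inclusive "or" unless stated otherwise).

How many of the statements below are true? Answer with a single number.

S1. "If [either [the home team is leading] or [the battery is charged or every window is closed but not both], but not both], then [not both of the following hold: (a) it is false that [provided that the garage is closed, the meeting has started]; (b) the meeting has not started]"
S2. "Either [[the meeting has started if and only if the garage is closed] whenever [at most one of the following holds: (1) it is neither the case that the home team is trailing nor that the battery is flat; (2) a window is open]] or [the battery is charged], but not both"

Let P = "the home team is leading" (F), G = "the battery is charged" (T), M = "a window is open" (T), K = "the garage is closed" (T), W = "the meeting has started" (T).

S1: In symbols: (P xor (G xor ~M)) -> (~(K -> W) nand ~W)

~M = ~T = F
G xor ~M = T xor F = T
P xor (G xor ~M) = F xor T = T
K -> W = T -> T = T
~(K -> W) = ~T = F
~W = ~T = F
~(K -> W) nand ~W = F nand F = T
(P xor (G xor ~M)) -> (~(K -> W) nand ~W) = T -> T = T
So S1 is true.

S2: Formalization: (((~P nor ~G) nand M) -> (W <-> K)) xor G

~P = ~F = T
~G = ~T = F
~P nor ~G = T nor F = F
(~P nor ~G) nand M = F nand T = T
W <-> K = T <-> T = T
((~P nor ~G) nand M) -> (W <-> K) = T -> T = T
(((~P nor ~G) nand M) -> (W <-> K)) xor G = T xor T = F
So S2 is false.

1 of the 2 statements is true.

1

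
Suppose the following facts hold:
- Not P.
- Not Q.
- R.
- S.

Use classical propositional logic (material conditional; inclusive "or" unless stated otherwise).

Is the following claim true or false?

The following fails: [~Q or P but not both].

False.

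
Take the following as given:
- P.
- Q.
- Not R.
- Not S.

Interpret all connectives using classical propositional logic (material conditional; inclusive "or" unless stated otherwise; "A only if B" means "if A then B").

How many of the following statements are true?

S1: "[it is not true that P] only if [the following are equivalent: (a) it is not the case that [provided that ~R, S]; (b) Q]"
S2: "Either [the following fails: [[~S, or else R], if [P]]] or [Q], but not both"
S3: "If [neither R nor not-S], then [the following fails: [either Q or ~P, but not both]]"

S1: Formalization: not P -> (not (not R -> S) iff Q)

not P = not True = False
not R = not False = True
not R -> S = True -> False = False
not (not R -> S) = not False = True
not (not R -> S) iff Q = True iff True = True
not P -> (not (not R -> S) iff Q) = False -> True = True
So S1 is true.

S2: In symbols: not (P -> (not S or R)) xor Q

not S = not False = True
not S or R = True or False = True
P -> (not S or R) = True -> True = True
not (P -> (not S or R)) = not True = False
not (P -> (not S or R)) xor Q = False xor True = True
So S2 is true.

S3: In symbols: (R nor not S) -> not (Q xor not P)

not S = not False = True
R nor not S = False nor True = False
not P = not True = False
Q xor not P = True xor False = True
not (Q xor not P) = not True = False
(R nor not S) -> not (Q xor not P) = False -> False = True
Thus S3 is true.

Count: 3.

3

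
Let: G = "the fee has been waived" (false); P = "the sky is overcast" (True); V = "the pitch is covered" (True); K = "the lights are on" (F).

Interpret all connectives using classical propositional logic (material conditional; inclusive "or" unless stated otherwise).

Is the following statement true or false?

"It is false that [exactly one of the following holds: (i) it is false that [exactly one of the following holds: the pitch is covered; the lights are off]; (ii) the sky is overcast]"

True.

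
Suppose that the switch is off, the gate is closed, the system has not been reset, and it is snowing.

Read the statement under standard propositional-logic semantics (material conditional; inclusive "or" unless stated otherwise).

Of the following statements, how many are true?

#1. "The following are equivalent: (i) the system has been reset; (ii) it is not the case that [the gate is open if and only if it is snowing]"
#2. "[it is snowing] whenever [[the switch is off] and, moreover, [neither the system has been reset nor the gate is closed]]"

Let R = "the system has been reset" (False), Q = "the gate is open" (False), S = "it is snowing" (True), P = "the switch is on" (False).

#1: This is R iff not (Q iff S).

Q iff S = False iff True = False
not (Q iff S) = not False = True
R iff not (Q iff S) = False iff True = False
Thus #1 is false.

#2: Formalization: (not P and (R nor not Q)) -> S

not P = not False = True
not Q = not False = True
R nor not Q = False nor True = False
not P and (R nor not Q) = True and False = False
(not P and (R nor not Q)) -> S = False -> True = True
Thus #2 is true.

Count: 1.

1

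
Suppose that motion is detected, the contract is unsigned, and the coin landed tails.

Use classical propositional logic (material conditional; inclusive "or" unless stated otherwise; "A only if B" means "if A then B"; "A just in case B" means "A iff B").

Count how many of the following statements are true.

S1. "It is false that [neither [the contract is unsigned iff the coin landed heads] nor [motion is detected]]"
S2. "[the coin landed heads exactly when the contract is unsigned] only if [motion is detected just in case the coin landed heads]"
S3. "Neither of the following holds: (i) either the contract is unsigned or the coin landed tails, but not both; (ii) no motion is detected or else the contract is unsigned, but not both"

Let M = "the contract is signed" (F), K = "the coin landed heads" (F), P = "motion is detected" (T).

S1: In symbols: ¬((¬M ↔ K) ↓ P)

¬M = ¬F = T
¬M ↔ K = T ↔ F = F
(¬M ↔ K) ↓ P = F ↓ T = F
¬((¬M ↔ K) ↓ P) = ¬F = T
Thus S1 is true.

S2: Formalization: (K ↔ ¬M) → (P ↔ K)

¬M = ¬F = T
K ↔ ¬M = F ↔ T = F
P ↔ K = T ↔ F = F
(K ↔ ¬M) → (P ↔ K) = F → F = T
Hence S2 is true.

S3: Formalization: (¬M ⊕ ¬K) ↓ (¬P ⊕ ¬M)

¬M = ¬F = T
¬K = ¬F = T
¬M ⊕ ¬K = T ⊕ T = F
¬P = ¬T = F
¬M = ¬F = T
¬P ⊕ ¬M = F ⊕ T = T
(¬M ⊕ ¬K) ↓ (¬P ⊕ ¬M) = F ↓ T = F
So S3 is false.

2 of the 3 statements are true (S1, S2).

2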